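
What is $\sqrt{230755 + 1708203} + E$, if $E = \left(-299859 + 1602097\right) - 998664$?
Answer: $303574 + \sqrt{1938958} \approx 3.0497 \cdot 10^{5}$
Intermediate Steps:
$E = 303574$ ($E = 1302238 - 998664 = 303574$)
$\sqrt{230755 + 1708203} + E = \sqrt{230755 + 1708203} + 303574 = \sqrt{1938958} + 303574 = 303574 + \sqrt{1938958}$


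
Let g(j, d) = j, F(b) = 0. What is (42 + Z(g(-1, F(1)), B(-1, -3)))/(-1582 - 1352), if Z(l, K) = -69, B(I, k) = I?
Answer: 3/326 ≈ 0.0092025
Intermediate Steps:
(42 + Z(g(-1, F(1)), B(-1, -3)))/(-1582 - 1352) = (42 - 69)/(-1582 - 1352) = -27/(-2934) = -27*(-1/2934) = 3/326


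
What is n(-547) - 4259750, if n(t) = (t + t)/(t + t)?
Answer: -4259749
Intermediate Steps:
n(t) = 1 (n(t) = (2*t)/((2*t)) = (2*t)*(1/(2*t)) = 1)
n(-547) - 4259750 = 1 - 4259750 = -4259749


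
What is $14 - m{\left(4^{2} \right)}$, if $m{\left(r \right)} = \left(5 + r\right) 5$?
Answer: $-91$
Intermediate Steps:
$m{\left(r \right)} = 25 + 5 r$
$14 - m{\left(4^{2} \right)} = 14 - \left(25 + 5 \cdot 4^{2}\right) = 14 - \left(25 + 5 \cdot 16\right) = 14 - \left(25 + 80\right) = 14 - 105 = -91$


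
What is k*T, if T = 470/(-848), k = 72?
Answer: -2115/53 ≈ -39.906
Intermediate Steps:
T = -235/424 (T = 470*(-1/848) = -235/424 ≈ -0.55424)
k*T = 72*(-235/424) = -2115/53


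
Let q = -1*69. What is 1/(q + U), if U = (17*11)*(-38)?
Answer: -1/7175 ≈ -0.00013937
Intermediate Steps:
q = -69
U = -7106 (U = 187*(-38) = -7106)
1/(q + U) = 1/(-69 - 7106) = 1/(-7175) = -1/7175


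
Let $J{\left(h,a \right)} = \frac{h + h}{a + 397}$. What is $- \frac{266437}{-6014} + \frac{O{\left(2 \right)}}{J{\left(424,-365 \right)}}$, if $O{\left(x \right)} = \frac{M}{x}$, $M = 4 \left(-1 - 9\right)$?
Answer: $\frac{13880601}{318742} \approx 43.548$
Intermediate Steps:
$J{\left(h,a \right)} = \frac{2 h}{397 + a}$
$M = -40$ ($M = 4 \left(-10\right) = -40$)
$O{\left(x \right)} = - \frac{40}{x}$
$- \frac{266437}{-6014} + \frac{O{\left(2 \right)}}{J{\left(424,-365 \right)}} = - \frac{266437}{-6014} + \frac{\left(-40\right) \frac{1}{2}}{2 \cdot 424 \frac{1}{397 - 365}} = \left(-266437\right) \left(- \frac{1}{6014}\right) + \frac{\left(-40\right) \frac{1}{2}}{2 \cdot 424 \cdot \frac{1}{32}} = \frac{266437}{6014} - \frac{20}{2 \cdot 424 \cdot \frac{1}{32}} = \frac{266437}{6014} - \frac{20}{\frac{53}{2}} = \frac{266437}{6014} - \frac{40}{53} = \frac{13880601}{318742}$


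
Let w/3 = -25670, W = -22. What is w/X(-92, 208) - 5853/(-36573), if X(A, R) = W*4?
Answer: 469500299/536404 ≈ 875.27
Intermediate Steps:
w = -77010 (w = 3*(-25670) = -77010)
X(A, R) = -88 (X(A, R) = -22*4 = -88)
w/X(-92, 208) - 5853/(-36573) = -77010/(-88) - 5853/(-36573) = -77010*(-1/88) - 5853*(-1/36573) = 38505/44 + 1951/12191 = 469500299/536404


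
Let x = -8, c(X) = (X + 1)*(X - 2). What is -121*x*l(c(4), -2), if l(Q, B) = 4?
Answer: 3872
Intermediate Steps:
c(X) = (1 + X)*(-2 + X)
-121*x*l(c(4), -2) = -(-968)*4 = -121*(-32) = 3872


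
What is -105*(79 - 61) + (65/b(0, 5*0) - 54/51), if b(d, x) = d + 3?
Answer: -95339/51 ≈ -1869.4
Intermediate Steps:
b(d, x) = 3 + d
-105*(79 - 61) + (65/b(0, 5*0) - 54/51) = -105*(79 - 61) + (65/(3 + 0) - 54/51) = -105*18 + (65/3 - 54*1/51) = -1890 + (65*(1/3) - 18/17) = -1890 + (65/3 - 18/17) = -1890 + 1051/51 = -95339/51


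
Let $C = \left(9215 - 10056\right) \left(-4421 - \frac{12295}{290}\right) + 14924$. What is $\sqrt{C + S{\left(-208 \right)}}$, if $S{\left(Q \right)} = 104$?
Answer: $\frac{\sqrt{15074978}}{2} \approx 1941.3$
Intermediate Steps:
$C = \frac{7537281}{2}$ ($C = - 841 \left(-4421 - \frac{2459}{58}\right) + 14924 = \left(-841\right) \left(- \frac{258877}{58}\right) + 14924 = \frac{7507433}{2} + 14924 = \frac{7537281}{2} \approx 3.7686 \cdot 10^{6}$)
$\sqrt{C + S{\left(-208 \right)}} = \sqrt{\frac{7537281}{2} + 104} = \sqrt{\frac{7537489}{2}} = \frac{\sqrt{15074978}}{2}$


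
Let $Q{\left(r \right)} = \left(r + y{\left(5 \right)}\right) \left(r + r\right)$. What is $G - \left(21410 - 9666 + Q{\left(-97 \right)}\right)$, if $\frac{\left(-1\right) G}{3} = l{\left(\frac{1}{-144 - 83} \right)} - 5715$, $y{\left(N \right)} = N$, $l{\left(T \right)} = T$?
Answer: $- \frac{2825466}{227} \approx -12447.0$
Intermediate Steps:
$Q{\left(r \right)} = 2 r \left(5 + r\right)$ ($Q{\left(r \right)} = \left(r + 5\right) \left(r + r\right) = \left(5 + r\right) 2 r = 2 r \left(5 + r\right)$)
$G = \frac{3891918}{227}$ ($G = - 3 \left(\frac{1}{-144 - 83} - 5715\right) = - 3 \left(\frac{1}{-227} - 5715\right) = - 3 \left(- \frac{1}{227} - 5715\right) = \left(-3\right) \left(- \frac{1297306}{227}\right) = \frac{3891918}{227} \approx 17145.0$)
$G - \left(21410 - 9666 + Q{\left(-97 \right)}\right) = \frac{3891918}{227} - \left(21410 - 9666 + 2 \left(-97\right) \left(5 - 97\right)\right) = \frac{3891918}{227} - \left(11744 + 2 \left(-97\right) \left(-92\right)\right) = \frac{3891918}{227} - 29592 = - \frac{2825466}{227}$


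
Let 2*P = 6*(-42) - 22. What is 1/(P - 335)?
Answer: -1/472 ≈ -0.0021186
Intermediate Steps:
P = -137 (P = (6*(-42) - 22)/2 = (-252 - 22)/2 = (1/2)*(-274) = -137)
1/(P - 335) = 1/(-137 - 335) = 1/(-472) = -1/472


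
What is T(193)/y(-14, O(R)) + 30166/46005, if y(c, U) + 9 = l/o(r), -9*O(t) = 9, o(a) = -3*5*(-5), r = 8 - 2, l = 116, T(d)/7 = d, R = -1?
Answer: -4644593831/25716795 ≈ -180.61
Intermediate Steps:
T(d) = 7*d
r = 6
o(a) = 75 (o(a) = -15*(-5) = 75)
O(t) = -1 (O(t) = -1/9*9 = -1)
y(c, U) = -559/75 (y(c, U) = -9 + 116/75 = -559/75)
T(193)/y(-14, O(R)) + 30166/46005 = (7*193)/(-559/75) + 30166/46005 = 1351*(-75/559) + 30166*(1/46005) = -101325/559 + 30166/46005 = -4644593831/25716795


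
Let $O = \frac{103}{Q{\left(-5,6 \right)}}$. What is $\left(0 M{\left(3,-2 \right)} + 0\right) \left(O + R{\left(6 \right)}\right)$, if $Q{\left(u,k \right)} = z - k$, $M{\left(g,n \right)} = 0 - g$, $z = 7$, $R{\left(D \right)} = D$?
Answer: $0$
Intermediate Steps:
$M{\left(g,n \right)} = - g$
$Q{\left(u,k \right)} = 7 - k$
$O = 103$ ($O = \frac{103}{7 - 6} = \frac{103}{1} = 103 \cdot 1 = 103$)
$\left(0 M{\left(3,-2 \right)} + 0\right) \left(O + R{\left(6 \right)}\right) = \left(0 \left(\left(-1\right) 3\right) + 0\right) \left(103 + 6\right) = \left(0 \left(-3\right) + 0\right) 109 = \left(0 + 0\right) 109 = 0 \cdot 109 = 0$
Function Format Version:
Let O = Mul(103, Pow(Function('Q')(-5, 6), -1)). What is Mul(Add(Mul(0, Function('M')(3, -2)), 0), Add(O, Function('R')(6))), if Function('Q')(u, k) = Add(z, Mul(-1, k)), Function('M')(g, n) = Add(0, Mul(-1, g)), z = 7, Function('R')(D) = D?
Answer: 0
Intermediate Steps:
Function('M')(g, n) = Mul(-1, g)
Function('Q')(u, k) = Add(7, Mul(-1, k))
O = 103 (O = Mul(103, Pow(Add(7, Mul(-1, 6)), -1)) = Mul(103, Pow(Add(7, -6), -1)) = Mul(103, Pow(1, -1)) = Mul(103, 1) = 103)
Mul(Add(Mul(0, Function('M')(3, -2)), 0), Add(O, Function('R')(6))) = Mul(Add(Mul(0, Mul(-1, 3)), 0), Add(103, 6)) = Mul(Add(Mul(0, -3), 0), 109) = Mul(Add(0, 0), 109) = Mul(0, 109) = 0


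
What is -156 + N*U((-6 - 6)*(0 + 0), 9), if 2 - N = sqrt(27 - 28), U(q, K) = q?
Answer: -156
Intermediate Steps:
N = 2 - I (N = 2 - sqrt(27 - 28) = 2 - sqrt(-1) = 2 - I ≈ 2.0 - 1.0*I)
-156 + N*U((-6 - 6)*(0 + 0), 9) = -156 + (2 - I)*((-6 - 6)*(0 + 0)) = -156 + (2 - I)*(-12*0) = -156 + (2 - I)*0 = -156 + 0 = -156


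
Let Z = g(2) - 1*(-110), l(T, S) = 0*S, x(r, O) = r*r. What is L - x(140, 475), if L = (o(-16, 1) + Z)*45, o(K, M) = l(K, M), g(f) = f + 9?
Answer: -14155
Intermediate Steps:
g(f) = 9 + f
x(r, O) = r**2
l(T, S) = 0
o(K, M) = 0
Z = 121 (Z = (9 + 2) - 1*(-110) = 11 + 110 = 121)
L = 5445 (L = (0 + 121)*45 = 121*45 = 5445)
L - x(140, 475) = 5445 - 1*140**2 = 5445 - 1*19600 = 5445 - 19600 = -14155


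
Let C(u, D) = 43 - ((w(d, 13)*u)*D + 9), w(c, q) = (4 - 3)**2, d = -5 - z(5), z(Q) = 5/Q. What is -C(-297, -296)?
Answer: 87878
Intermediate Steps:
d = -6 (d = -5 - 5/5 = -5 - 1*1 = -5 - 1 = -6)
w(c, q) = 1 (w(c, q) = 1**2 = 1)
C(u, D) = 34 - D*u (C(u, D) = 43 - ((1*u)*D + 9) = 43 - (u*D + 9) = 43 - (D*u + 9) = 43 - (9 + D*u) = 43 + (-9 - D*u) = 34 - D*u)
-C(-297, -296) = -(34 - 1*(-296)*(-297)) = -(34 - 87912) = -1*(-87878) = 87878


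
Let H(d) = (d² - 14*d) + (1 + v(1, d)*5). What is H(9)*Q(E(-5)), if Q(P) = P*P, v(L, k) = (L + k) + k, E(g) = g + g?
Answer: 5100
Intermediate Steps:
E(g) = 2*g
v(L, k) = L + 2*k
Q(P) = P²
H(d) = 6 + d² - 4*d (H(d) = (d² - 14*d) + (1 + (1 + 2*d)*5) = (d² - 14*d) + (1 + (5 + 10*d)) = (d² - 14*d) + (6 + 10*d) = 6 + d² - 4*d)
H(9)*Q(E(-5)) = (6 + 9² - 4*9)*(2*(-5))² = (6 + 81 - 36)*(-10)² = 51*100 = 5100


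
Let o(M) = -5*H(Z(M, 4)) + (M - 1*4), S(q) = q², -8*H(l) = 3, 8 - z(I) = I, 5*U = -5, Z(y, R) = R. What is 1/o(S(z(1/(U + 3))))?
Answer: 8/433 ≈ 0.018476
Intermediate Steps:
U = -1 (U = (⅕)*(-5) = -1)
z(I) = 8 - I
H(l) = -3/8 (H(l) = -⅛*3 = -3/8)
o(M) = -17/8 + M (o(M) = -5*(-3/8) + (M - 1*4) = 15/8 + (M - 4) = 15/8 + (-4 + M) = -17/8 + M)
1/o(S(z(1/(U + 3)))) = 1/(-17/8 + (8 - 1/(-1 + 3))²) = 1/(-17/8 + (8 - 1/2)²) = 1/(-17/8 + (8 - 1*½)²) = 1/(-17/8 + (8 - ½)²) = 1/(-17/8 + (15/2)²) = 1/(-17/8 + 225/4) = 1/(433/8) = 8/433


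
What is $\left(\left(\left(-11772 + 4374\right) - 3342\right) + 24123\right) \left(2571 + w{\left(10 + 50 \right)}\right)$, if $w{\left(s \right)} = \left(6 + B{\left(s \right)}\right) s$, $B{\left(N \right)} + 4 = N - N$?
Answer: $36013653$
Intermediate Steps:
$B{\left(N \right)} = -4$ ($B{\left(N \right)} = -4 + \left(N - N\right) = -4 + 0 = -4$)
$w{\left(s \right)} = 2 s$ ($w{\left(s \right)} = \left(6 - 4\right) s = 2 s$)
$\left(\left(\left(-11772 + 4374\right) - 3342\right) + 24123\right) \left(2571 + w{\left(10 + 50 \right)}\right) = \left(\left(\left(-11772 + 4374\right) - 3342\right) + 24123\right) \left(2571 + 2 \left(10 + 50\right)\right) = \left(\left(-7398 - 3342\right) + 24123\right) \left(2571 + 2 \cdot 60\right) = \left(-10740 + 24123\right) \left(2571 + 120\right) = 13383 \cdot 2691 = 36013653$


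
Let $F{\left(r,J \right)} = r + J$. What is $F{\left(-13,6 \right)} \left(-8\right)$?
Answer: $56$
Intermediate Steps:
$F{\left(r,J \right)} = J + r$
$F{\left(-13,6 \right)} \left(-8\right) = \left(6 - 13\right) \left(-8\right) = \left(-7\right) \left(-8\right) = 56$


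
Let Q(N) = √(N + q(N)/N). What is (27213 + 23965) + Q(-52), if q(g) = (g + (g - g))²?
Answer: 51178 + 2*I*√26 ≈ 51178.0 + 10.198*I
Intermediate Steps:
q(g) = g² (q(g) = (g + 0)² = g²)
Q(N) = √2*√N (Q(N) = √(N + N²/N) = √(N + N) = √(2*N) = √2*√N)
(27213 + 23965) + Q(-52) = (27213 + 23965) + √2*√(-52) = 51178 + √2*(2*I*√13) = 51178 + 2*I*√26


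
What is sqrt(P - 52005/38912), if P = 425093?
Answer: sqrt(628564338818)/1216 ≈ 651.99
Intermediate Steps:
sqrt(P - 52005/38912) = sqrt(425093 - 52005/38912) = sqrt(16541166811/38912) = sqrt(628564338818)/1216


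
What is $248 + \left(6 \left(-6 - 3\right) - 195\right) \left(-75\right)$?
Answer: $18923$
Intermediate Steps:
$248 + \left(6 \left(-6 - 3\right) - 195\right) \left(-75\right) = 248 + \left(6 \left(-9\right) - 195\right) \left(-75\right) = 248 + \left(-54 - 195\right) \left(-75\right) = 248 - -18675 = 248 + 18675 = 18923$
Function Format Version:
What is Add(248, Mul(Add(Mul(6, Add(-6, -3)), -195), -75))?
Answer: 18923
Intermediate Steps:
Add(248, Mul(Add(Mul(6, Add(-6, -3)), -195), -75)) = Add(248, Mul(Add(Mul(6, -9), -195), -75)) = Add(248, Mul(Add(-54, -195), -75)) = Add(248, Mul(-249, -75)) = Add(248, 18675) = 18923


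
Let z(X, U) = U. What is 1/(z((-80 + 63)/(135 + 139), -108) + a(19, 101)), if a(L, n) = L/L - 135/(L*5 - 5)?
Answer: -2/217 ≈ -0.0092166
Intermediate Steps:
a(L, n) = 1 - 135/(-5 + 5*L) (a(L, n) = 1 - 135/(5*L - 5) = 1 - 135/(-5 + 5*L))
1/(z((-80 + 63)/(135 + 139), -108) + a(19, 101)) = 1/(-108 + (-28 + 19)/(-1 + 19)) = 1/(-108 - 9/18) = 1/(-108 + (1/18)*(-9)) = 1/(-108 - 1/2) = 1/(-217/2) = -2/217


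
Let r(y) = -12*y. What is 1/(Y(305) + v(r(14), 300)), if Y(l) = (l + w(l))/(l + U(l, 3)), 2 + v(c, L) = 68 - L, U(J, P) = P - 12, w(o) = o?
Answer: -148/34327 ≈ -0.0043115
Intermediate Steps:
U(J, P) = -12 + P
v(c, L) = 66 - L (v(c, L) = -2 + (68 - L) = 66 - L)
Y(l) = 2*l/(-9 + l) (Y(l) = (l + l)/(l + (-12 + 3)) = (2*l)/(l - 9) = (2*l)/(-9 + l) = 2*l/(-9 + l))
1/(Y(305) + v(r(14), 300)) = 1/(2*305/(-9 + 305) + (66 - 1*300)) = 1/(2*305/296 + (66 - 300)) = 1/(2*305*(1/296) - 234) = 1/(305/148 - 234) = 1/(-34327/148) = -148/34327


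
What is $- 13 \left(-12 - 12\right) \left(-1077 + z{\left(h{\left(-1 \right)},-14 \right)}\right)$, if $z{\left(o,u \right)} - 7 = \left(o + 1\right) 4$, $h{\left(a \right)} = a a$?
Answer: $-331344$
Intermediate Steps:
$h{\left(a \right)} = a^{2}$
$z{\left(o,u \right)} = 11 + 4 o$ ($z{\left(o,u \right)} = 7 + \left(o + 1\right) 4 = 7 + \left(1 + o\right) 4 = 7 + \left(4 + 4 o\right) = 11 + 4 o$)
$- 13 \left(-12 - 12\right) \left(-1077 + z{\left(h{\left(-1 \right)},-14 \right)}\right) = - 13 \left(-12 - 12\right) \left(-1077 + \left(11 + 4 \left(-1\right)^{2}\right)\right) = \left(-13\right) \left(-24\right) \left(-1077 + \left(11 + 4 \cdot 1\right)\right) = 312 \left(-1077 + \left(11 + 4\right)\right) = 312 \left(-1077 + 15\right) = 312 \left(-1062\right) = -331344$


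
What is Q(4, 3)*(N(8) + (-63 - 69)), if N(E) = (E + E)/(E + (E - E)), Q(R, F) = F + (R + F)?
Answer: -1300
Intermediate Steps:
Q(R, F) = R + 2*F (Q(R, F) = F + (F + R) = R + 2*F)
N(E) = 2 (N(E) = (2*E)/(E + 0) = (2*E)/E = 2)
Q(4, 3)*(N(8) + (-63 - 69)) = (4 + 2*3)*(2 + (-63 - 69)) = (4 + 6)*(2 - 132) = 10*(-130) = -1300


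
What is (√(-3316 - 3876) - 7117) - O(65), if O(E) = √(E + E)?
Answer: -7117 - √130 + 2*I*√1798 ≈ -7128.4 + 84.806*I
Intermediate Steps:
O(E) = √2*√E (O(E) = √(2*E) = √2*√E)
(√(-3316 - 3876) - 7117) - O(65) = (√(-3316 - 3876) - 7117) - √2*√65 = (√(-7192) - 7117) - √130 = (2*I*√1798 - 7117) - √130 = (-7117 + 2*I*√1798) - √130 = -7117 - √130 + 2*I*√1798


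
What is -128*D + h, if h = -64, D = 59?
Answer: -7616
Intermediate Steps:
-128*D + h = -128*59 - 64 = -7552 - 64 = -7616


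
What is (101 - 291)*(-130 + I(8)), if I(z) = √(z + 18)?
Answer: 24700 - 190*√26 ≈ 23731.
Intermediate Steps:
I(z) = √(18 + z)
(101 - 291)*(-130 + I(8)) = (101 - 291)*(-130 + √(18 + 8)) = -190*(-130 + √26) = 24700 - 190*√26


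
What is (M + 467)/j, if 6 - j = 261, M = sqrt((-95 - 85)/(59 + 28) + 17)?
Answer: -467/255 - sqrt(12557)/7395 ≈ -1.8465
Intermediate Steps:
M = sqrt(12557)/29 (M = sqrt(-180/87 + 17) = sqrt(-180*1/87 + 17) = sqrt(-60/29 + 17) = sqrt(433/29) = sqrt(12557)/29 ≈ 3.8641)
j = -255 (j = 6 - 1*261 = 6 - 261 = -255)
(M + 467)/j = (sqrt(12557)/29 + 467)/(-255) = (467 + sqrt(12557)/29)*(-1/255) = -467/255 - sqrt(12557)/7395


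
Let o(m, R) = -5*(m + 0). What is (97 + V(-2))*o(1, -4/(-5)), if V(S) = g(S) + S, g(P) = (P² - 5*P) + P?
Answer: -535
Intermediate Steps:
g(P) = P² - 4*P
o(m, R) = -5*m
V(S) = S + S*(-4 + S) (V(S) = S*(-4 + S) + S = S + S*(-4 + S))
(97 + V(-2))*o(1, -4/(-5)) = (97 - 2*(-3 - 2))*(-5*1) = (97 - 2*(-5))*(-5) = (97 + 10)*(-5) = 107*(-5) = -535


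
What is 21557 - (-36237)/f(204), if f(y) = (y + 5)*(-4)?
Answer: 17985415/836 ≈ 21514.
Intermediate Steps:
f(y) = -20 - 4*y (f(y) = (5 + y)*(-4) = -20 - 4*y)
21557 - (-36237)/f(204) = 21557 - (-36237)/(-20 - 4*204) = 21557 - (-36237)/(-20 - 816) = 21557 - (-36237)/(-836) = 21557 - (-36237)*(-1)/836 = 21557 - 1*36237/836 = 21557 - 36237/836 = 17985415/836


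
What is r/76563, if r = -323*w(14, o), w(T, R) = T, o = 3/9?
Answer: -4522/76563 ≈ -0.059062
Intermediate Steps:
o = 1/3 (o = 3*(1/9) = 1/3 ≈ 0.33333)
r = -4522 (r = -323*14 = -4522)
r/76563 = -4522/76563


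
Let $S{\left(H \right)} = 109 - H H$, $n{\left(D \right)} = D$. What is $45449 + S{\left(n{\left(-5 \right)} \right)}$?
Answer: $45533$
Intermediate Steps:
$S{\left(H \right)} = 109 - H^{2}$
$45449 + S{\left(n{\left(-5 \right)} \right)} = 45449 + \left(109 - \left(-5\right)^{2}\right) = 45449 + \left(109 - 25\right) = 45449 + 84 = 45533$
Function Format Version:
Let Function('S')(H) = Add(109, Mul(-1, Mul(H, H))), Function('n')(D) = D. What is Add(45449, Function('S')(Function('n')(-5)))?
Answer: 45533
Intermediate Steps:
Function('S')(H) = Add(109, Mul(-1, Pow(H, 2)))
Add(45449, Function('S')(Function('n')(-5))) = Add(45449, Add(109, Mul(-1, Pow(-5, 2)))) = Add(45449, Add(109, Mul(-1, 25))) = Add(45449, Add(109, -25)) = Add(45449, 84) = 45533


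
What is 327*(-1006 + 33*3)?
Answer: -296589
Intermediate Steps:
327*(-1006 + 33*3) = 327*(-1006 + 99) = 327*(-907) = -296589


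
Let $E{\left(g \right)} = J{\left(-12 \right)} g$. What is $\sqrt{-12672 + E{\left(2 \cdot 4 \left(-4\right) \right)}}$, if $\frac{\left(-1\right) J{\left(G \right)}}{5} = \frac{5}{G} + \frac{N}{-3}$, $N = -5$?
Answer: $2 i \sqrt{3118} \approx 111.68 i$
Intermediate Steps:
$J{\left(G \right)} = - \frac{25}{3} - \frac{25}{G}$ ($J{\left(G \right)} = - 5 \left(\frac{5}{G} - \frac{5}{-3}\right) = - 5 \left(\frac{5}{G} - - \frac{5}{3}\right) = - 5 \left(\frac{5}{G} + \frac{5}{3}\right) = - 5 \left(\frac{5}{3} + \frac{5}{G}\right) = - \frac{25}{3} - \frac{25}{G}$)
$E{\left(g \right)} = - \frac{25 g}{4}$ ($E{\left(g \right)} = \left(- \frac{25}{3} - \frac{25}{-12}\right) g = \left(- \frac{25}{3} - - \frac{25}{12}\right) g = \left(- \frac{25}{3} + \frac{25}{12}\right) g = - \frac{25 g}{4}$)
$\sqrt{-12672 + E{\left(2 \cdot 4 \left(-4\right) \right)}} = \sqrt{-12672 - \frac{25 \cdot 2 \cdot 4 \left(-4\right)}{4}} = \sqrt{-12672 - \frac{25 \cdot 8 \left(-4\right)}{4}} = \sqrt{-12672 - -200} = \sqrt{-12672 + 200} = \sqrt{-12472} = 2 i \sqrt{3118}$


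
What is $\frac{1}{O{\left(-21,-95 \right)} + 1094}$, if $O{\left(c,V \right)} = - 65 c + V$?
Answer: $\frac{1}{2364} \approx 0.00042301$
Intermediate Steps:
$O{\left(c,V \right)} = V - 65 c$
$\frac{1}{O{\left(-21,-95 \right)} + 1094} = \frac{1}{\left(-95 - -1365\right) + 1094} = \frac{1}{\left(-95 + 1365\right) + 1094} = \frac{1}{1270 + 1094} = \frac{1}{2364}$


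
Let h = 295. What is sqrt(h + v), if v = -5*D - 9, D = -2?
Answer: 2*sqrt(74) ≈ 17.205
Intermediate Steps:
v = 1 (v = -5*(-2) - 9 = 10 - 9 = 1)
sqrt(h + v) = sqrt(295 + 1) = sqrt(296) = 2*sqrt(74)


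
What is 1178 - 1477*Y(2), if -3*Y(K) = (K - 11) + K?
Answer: -6805/3 ≈ -2268.3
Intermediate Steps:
Y(K) = 11/3 - 2*K/3 (Y(K) = -((K - 11) + K)/3 = -((-11 + K) + K)/3 = -(-11 + 2*K)/3 = 11/3 - 2*K/3)
1178 - 1477*Y(2) = 1178 - 1477*(11/3 - ⅔*2) = 1178 - 1477*(11/3 - 4/3) = 1178 - 1477*7/3 = 1178 - 10339/3 = -6805/3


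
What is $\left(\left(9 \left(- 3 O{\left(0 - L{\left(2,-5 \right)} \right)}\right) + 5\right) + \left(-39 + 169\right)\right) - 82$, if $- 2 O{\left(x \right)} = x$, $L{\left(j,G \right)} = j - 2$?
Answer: $53$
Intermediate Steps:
$L{\left(j,G \right)} = -2 + j$ ($L{\left(j,G \right)} = j - 2 = -2 + j$)
$O{\left(x \right)} = - \frac{x}{2}$
$\left(\left(9 \left(- 3 O{\left(0 - L{\left(2,-5 \right)} \right)}\right) + 5\right) + \left(-39 + 169\right)\right) - 82 = \left(\left(9 \left(- 3 \left(- \frac{0 - \left(-2 + 2\right)}{2}\right)\right) + 5\right) + \left(-39 + 169\right)\right) - 82 = \left(\left(9 \left(- 3 \left(- \frac{0 - 0}{2}\right)\right) + 5\right) + 130\right) - 82 = \left(\left(9 \left(- 3 \left(- \frac{0 + 0}{2}\right)\right) + 5\right) + 130\right) - 82 = \left(\left(9 \left(- 3 \left(\left(- \frac{1}{2}\right) 0\right)\right) + 5\right) + 130\right) - 82 = \left(\left(9 \left(\left(-3\right) 0\right) + 5\right) + 130\right) - 82 = \left(\left(9 \cdot 0 + 5\right) + 130\right) - 82 = \left(\left(0 + 5\right) + 130\right) - 82 = \left(5 + 130\right) - 82 = 135 - 82 = 53$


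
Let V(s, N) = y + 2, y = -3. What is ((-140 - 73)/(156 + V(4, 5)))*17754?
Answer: -3781602/155 ≈ -24397.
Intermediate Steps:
V(s, N) = -1 (V(s, N) = -3 + 2 = -1)
((-140 - 73)/(156 + V(4, 5)))*17754 = ((-140 - 73)/(156 - 1))*17754 = -213/155*17754 = -3781602/155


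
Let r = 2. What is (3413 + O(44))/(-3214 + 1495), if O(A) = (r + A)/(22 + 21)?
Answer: -48935/24639 ≈ -1.9861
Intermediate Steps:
O(A) = 2/43 + A/43 (O(A) = (2 + A)/(22 + 21) = (2 + A)/43 = (2 + A)*(1/43) = 2/43 + A/43)
(3413 + O(44))/(-3214 + 1495) = (3413 + (2/43 + (1/43)*44))/(-3214 + 1495) = (3413 + (2/43 + 44/43))/(-1719) = (3413 + 46/43)*(-1/1719) = (146805/43)*(-1/1719) = -48935/24639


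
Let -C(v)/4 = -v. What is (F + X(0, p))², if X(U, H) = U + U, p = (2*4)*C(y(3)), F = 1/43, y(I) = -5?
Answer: 1/1849 ≈ 0.00054083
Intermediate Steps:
C(v) = 4*v (C(v) = -(-4)*v = 4*v)
F = 1/43 ≈ 0.023256
p = -160 (p = (2*4)*(4*(-5)) = 8*(-20) = -160)
X(U, H) = 2*U
(F + X(0, p))² = (1/43 + 2*0)² = (1/43 + 0)² = (1/43)² = 1/1849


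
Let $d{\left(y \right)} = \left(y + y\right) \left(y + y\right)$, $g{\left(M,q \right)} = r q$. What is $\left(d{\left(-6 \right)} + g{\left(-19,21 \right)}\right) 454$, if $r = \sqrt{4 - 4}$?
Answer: $65376$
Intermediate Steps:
$r = 0$ ($r = \sqrt{0} = 0$)
$g{\left(M,q \right)} = 0$ ($g{\left(M,q \right)} = 0 q = 0$)
$d{\left(y \right)} = 4 y^{2}$ ($d{\left(y \right)} = 2 y 2 y = 4 y^{2}$)
$\left(d{\left(-6 \right)} + g{\left(-19,21 \right)}\right) 454 = \left(4 \left(-6\right)^{2} + 0\right) 454 = \left(4 \cdot 36 + 0\right) 454 = \left(144 + 0\right) 454 = 144 \cdot 454 = 65376$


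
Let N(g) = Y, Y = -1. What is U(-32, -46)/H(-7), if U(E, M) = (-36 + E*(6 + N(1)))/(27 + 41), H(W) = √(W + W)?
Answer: 7*I*√14/34 ≈ 0.77034*I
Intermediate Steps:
N(g) = -1
H(W) = √2*√W (H(W) = √(2*W) = √2*√W)
U(E, M) = -9/17 + 5*E/68 (U(E, M) = (-36 + E*(6 - 1))/(27 + 41) = (-36 + E*5)/68 = (-36 + 5*E)*(1/68) = -9/17 + 5*E/68)
U(-32, -46)/H(-7) = (-9/17 + (5/68)*(-32))/((√2*√(-7))) = (-9/17 - 40/17)/((√2*(I*√7))) = -49*(-I*√14/14)/17 = -(-7)*I*√14/34 = 7*I*√14/34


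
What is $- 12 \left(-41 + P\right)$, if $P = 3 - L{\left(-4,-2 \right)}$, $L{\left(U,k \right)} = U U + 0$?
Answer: $648$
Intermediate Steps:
$L{\left(U,k \right)} = U^{2}$ ($L{\left(U,k \right)} = U^{2} + 0 = U^{2}$)
$P = -13$ ($P = 3 - \left(-4\right)^{2} = 3 - 16 = -13$)
$- 12 \left(-41 + P\right) = - 12 \left(-41 - 13\right) = \left(-12\right) \left(-54\right) = 648$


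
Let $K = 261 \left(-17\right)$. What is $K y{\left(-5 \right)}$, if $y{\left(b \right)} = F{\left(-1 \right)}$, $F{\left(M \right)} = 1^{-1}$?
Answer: $-4437$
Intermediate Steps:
$F{\left(M \right)} = 1$
$y{\left(b \right)} = 1$
$K = -4437$
$K y{\left(-5 \right)} = \left(-4437\right) 1 = -4437$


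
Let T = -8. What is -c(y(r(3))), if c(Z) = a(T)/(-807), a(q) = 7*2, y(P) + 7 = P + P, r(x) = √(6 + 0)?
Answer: 14/807 ≈ 0.017348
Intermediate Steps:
r(x) = √6
y(P) = -7 + 2*P (y(P) = -7 + (P + P) = -7 + 2*P)
a(q) = 14
c(Z) = -14/807 (c(Z) = 14/(-807) = 14*(-1/807) = -14/807)
-c(y(r(3))) = -1*(-14/807) = 14/807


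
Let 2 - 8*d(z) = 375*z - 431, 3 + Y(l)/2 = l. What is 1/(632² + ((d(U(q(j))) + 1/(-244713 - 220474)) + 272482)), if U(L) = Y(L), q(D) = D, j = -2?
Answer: 3721496/2502441368589 ≈ 1.4871e-6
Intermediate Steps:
Y(l) = -6 + 2*l
U(L) = -6 + 2*L
d(z) = 433/8 - 375*z/8 (d(z) = ¼ - (375*z - 431)/8 = ¼ - (-431 + 375*z)/8 = ¼ + (431/8 - 375*z/8) = 433/8 - 375*z/8)
1/(632² + ((d(U(q(j))) + 1/(-244713 - 220474)) + 272482)) = 1/(632² + (((433/8 - 375*(-6 + 2*(-2))/8) + 1/(-244713 - 220474)) + 272482)) = 1/(399424 + (((433/8 - 375*(-6 - 4)/8) + 1/(-465187)) + 272482)) = 1/(399424 + (((433/8 - 375/8*(-10)) - 1/465187) + 272482)) = 1/(399424 + (((433/8 + 1875/4) - 1/465187) + 272482)) = 1/(399424 + ((4183/8 - 1/465187) + 272482)) = 1/(399424 + (1945877213/3721496 + 272482)) = 1/(399424 + 1015986550285/3721496) = 1/(2502441368589/3721496) = 3721496/2502441368589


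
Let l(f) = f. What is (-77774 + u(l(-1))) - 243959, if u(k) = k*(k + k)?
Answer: -321731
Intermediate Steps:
u(k) = 2*k² (u(k) = k*(2*k) = 2*k²)
(-77774 + u(l(-1))) - 243959 = (-77774 + 2*(-1)²) - 243959 = (-77774 + 2*1) - 243959 = (-77774 + 2) - 243959 = -77772 - 243959 = -321731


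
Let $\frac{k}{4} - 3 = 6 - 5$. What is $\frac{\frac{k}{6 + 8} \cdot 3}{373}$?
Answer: $\frac{24}{2611} \approx 0.0091919$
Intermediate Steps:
$k = 16$ ($k = 12 + 4 \left(6 - 5\right) = 12 + 4 \cdot 1 = 12 + 4 = 16$)
$\frac{\frac{k}{6 + 8} \cdot 3}{373} = \frac{\frac{16}{6 + 8} \cdot 3}{373} = \frac{16}{14} \cdot 3 \cdot \frac{1}{373} = 16 \cdot \frac{1}{14} \cdot 3 \cdot \frac{1}{373} = \frac{8}{7} \cdot 3 \cdot \frac{1}{373} = \frac{24}{7} \cdot \frac{1}{373} = \frac{24}{2611}$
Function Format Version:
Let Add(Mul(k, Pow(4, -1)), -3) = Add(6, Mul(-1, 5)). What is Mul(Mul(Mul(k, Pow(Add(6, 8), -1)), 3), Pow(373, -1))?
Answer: Rational(24, 2611) ≈ 0.0091919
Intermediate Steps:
k = 16 (k = Add(12, Mul(4, Add(6, Mul(-1, 5)))) = Add(12, Mul(4, Add(6, -5))) = Add(12, Mul(4, 1)) = Add(12, 4) = 16)
Mul(Mul(Mul(k, Pow(Add(6, 8), -1)), 3), Pow(373, -1)) = Mul(Mul(Mul(16, Pow(Add(6, 8), -1)), 3), Pow(373, -1)) = Mul(Mul(Mul(16, Pow(14, -1)), 3), Rational(1, 373)) = Mul(Mul(Mul(16, Rational(1, 14)), 3), Rational(1, 373)) = Mul(Mul(Rational(8, 7), 3), Rational(1, 373)) = Mul(Rational(24, 7), Rational(1, 373)) = Rational(24, 2611)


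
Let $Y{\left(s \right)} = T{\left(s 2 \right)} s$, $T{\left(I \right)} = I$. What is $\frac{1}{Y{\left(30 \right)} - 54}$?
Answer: $\frac{1}{1746} \approx 0.00057274$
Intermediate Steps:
$Y{\left(s \right)} = 2 s^{2}$ ($Y{\left(s \right)} = s 2 s = 2 s s = 2 s^{2}$)
$\frac{1}{Y{\left(30 \right)} - 54} = \frac{1}{2 \cdot 30^{2} - 54} = \frac{1}{2 \cdot 900 - 54} = \frac{1}{1800 - 54} = \frac{1}{1746}$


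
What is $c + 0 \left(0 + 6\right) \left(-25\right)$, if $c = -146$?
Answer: $-146$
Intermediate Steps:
$c + 0 \left(0 + 6\right) \left(-25\right) = -146 + 0 \left(0 + 6\right) \left(-25\right) = -146 + 0 \cdot 6 \left(-25\right) = -146 + 0 \left(-25\right) = -146 + 0 = -146$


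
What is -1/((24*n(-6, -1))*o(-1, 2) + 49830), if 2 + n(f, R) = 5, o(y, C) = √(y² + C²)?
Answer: -1661/82766766 + 2*√5/68972305 ≈ -2.0004e-5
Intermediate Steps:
o(y, C) = √(C² + y²)
n(f, R) = 3 (n(f, R) = -2 + 5 = 3)
-1/((24*n(-6, -1))*o(-1, 2) + 49830) = -1/((24*3)*√(2² + (-1)²) + 49830) = -1/(72*√(4 + 1) + 49830) = -1/(72*√5 + 49830) = -1/(49830 + 72*√5)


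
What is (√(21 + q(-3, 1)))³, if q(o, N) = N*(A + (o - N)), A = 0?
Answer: 17*√17 ≈ 70.093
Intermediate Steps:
q(o, N) = N*(o - N) (q(o, N) = N*(0 + (o - N)) = N*(o - N))
(√(21 + q(-3, 1)))³ = (√(21 + 1*(-3 - 1*1)))³ = (√(21 + 1*(-3 - 1)))³ = (√(21 + 1*(-4)))³ = (√(21 - 4))³ = (√17)³ = 17*√17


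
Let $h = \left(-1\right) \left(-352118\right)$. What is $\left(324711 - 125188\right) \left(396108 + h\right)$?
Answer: $149288296198$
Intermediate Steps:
$h = 352118$
$\left(324711 - 125188\right) \left(396108 + h\right) = \left(324711 - 125188\right) \left(396108 + 352118\right) = 199523 \cdot 748226 = 149288296198$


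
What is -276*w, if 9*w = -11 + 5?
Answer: 184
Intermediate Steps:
w = -2/3 (w = (-11 + 5)/9 = (1/9)*(-6) = -2/3 ≈ -0.66667)
-276*w = -276*(-2/3) = 184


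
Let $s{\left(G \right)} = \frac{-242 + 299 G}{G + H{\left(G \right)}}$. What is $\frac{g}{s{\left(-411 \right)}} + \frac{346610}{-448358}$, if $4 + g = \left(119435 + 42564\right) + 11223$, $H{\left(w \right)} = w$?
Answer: $\frac{1876378331537}{1623728497} \approx 1155.6$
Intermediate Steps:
$s{\left(G \right)} = \frac{-242 + 299 G}{2 G}$ ($s{\left(G \right)} = \frac{-242 + 299 G}{G + G} = \frac{-242 + 299 G}{2 G}$)
$g = 173218$ ($g = -4 + \left(\left(119435 + 42564\right) + 11223\right) = -4 + \left(161999 + 11223\right) = -4 + 173222 = 173218$)
$\frac{g}{s{\left(-411 \right)}} + \frac{346610}{-448358} = \frac{173218}{\frac{299}{2} - \frac{121}{-411}} + \frac{346610}{-448358} = \frac{173218}{\frac{299}{2} - - \frac{121}{411}} + 346610 \left(- \frac{1}{448358}\right) = \frac{173218}{\frac{299}{2} + \frac{121}{411}} - \frac{173305}{224179} = \frac{173218}{\frac{123131}{822}} - \frac{173305}{224179} = 173218 \cdot \frac{822}{123131} - \frac{173305}{224179} = \frac{142385196}{123131} - \frac{173305}{224179} = \frac{1876378331537}{1623728497}$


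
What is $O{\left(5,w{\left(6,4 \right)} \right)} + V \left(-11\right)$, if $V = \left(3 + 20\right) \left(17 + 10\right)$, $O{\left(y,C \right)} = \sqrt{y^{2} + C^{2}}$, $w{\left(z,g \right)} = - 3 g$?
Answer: $-6818$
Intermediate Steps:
$O{\left(y,C \right)} = \sqrt{C^{2} + y^{2}}$
$V = 621$ ($V = 23 \cdot 27 = 621$)
$O{\left(5,w{\left(6,4 \right)} \right)} + V \left(-11\right) = \sqrt{\left(\left(-3\right) 4\right)^{2} + 5^{2}} + 621 \left(-11\right) = \sqrt{\left(-12\right)^{2} + 25} - 6831 = \sqrt{144 + 25} - 6831 = \sqrt{169} - 6831 = 13 - 6831 = -6818$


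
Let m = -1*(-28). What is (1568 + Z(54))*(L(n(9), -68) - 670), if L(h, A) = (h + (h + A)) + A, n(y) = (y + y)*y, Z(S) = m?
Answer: -769272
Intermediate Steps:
m = 28
Z(S) = 28
n(y) = 2*y**2 (n(y) = (2*y)*y = 2*y**2)
L(h, A) = 2*A + 2*h (L(h, A) = (h + (A + h)) + A = (A + 2*h) + A = 2*A + 2*h)
(1568 + Z(54))*(L(n(9), -68) - 670) = (1568 + 28)*((2*(-68) + 2*(2*9**2)) - 670) = 1596*((-136 + 2*(2*81)) - 670) = 1596*((-136 + 2*162) - 670) = 1596*((-136 + 324) - 670) = 1596*(188 - 670) = 1596*(-482) = -769272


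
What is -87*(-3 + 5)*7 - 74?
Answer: -1292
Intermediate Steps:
-87*(-3 + 5)*7 - 74 = -174*7 - 74 = -87*14 - 74 = -1218 - 74 = -1292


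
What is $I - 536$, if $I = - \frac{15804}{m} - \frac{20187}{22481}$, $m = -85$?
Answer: $- \frac{670660531}{1910885} \approx -350.97$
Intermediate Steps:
$I = \frac{353573829}{1910885}$ ($I = - \frac{15804}{-85} - \frac{20187}{22481} = \left(-15804\right) \left(- \frac{1}{85}\right) - \frac{20187}{22481} = \frac{15804}{85} - \frac{20187}{22481} = \frac{353573829}{1910885} \approx 185.03$)
$I - 536 = \frac{353573829}{1910885} - 536 = - \frac{670660531}{1910885}$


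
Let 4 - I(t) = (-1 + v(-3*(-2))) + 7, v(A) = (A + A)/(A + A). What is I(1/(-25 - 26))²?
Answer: 9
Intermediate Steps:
v(A) = 1 (v(A) = (2*A)/((2*A)) = (2*A)*(1/(2*A)) = 1)
I(t) = -3 (I(t) = 4 - ((-1 + 1) + 7) = 4 - (0 + 7) = 4 - 1*7 = 4 - 7 = -3)
I(1/(-25 - 26))² = (-3)² = 9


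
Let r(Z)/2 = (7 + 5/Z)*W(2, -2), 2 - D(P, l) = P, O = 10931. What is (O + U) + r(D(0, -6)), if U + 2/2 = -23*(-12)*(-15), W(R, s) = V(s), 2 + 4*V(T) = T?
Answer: 6771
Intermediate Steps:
V(T) = -½ + T/4
D(P, l) = 2 - P
W(R, s) = -½ + s/4
r(Z) = -14 - 10/Z (r(Z) = 2*((7 + 5/Z)*(-½ + (¼)*(-2))) = 2*((7 + 5/Z)*(-½ - ½)) = 2*((7 + 5/Z)*(-1)) = 2*(-7 - 5/Z) = -14 - 10/Z)
U = -4141 (U = -1 - 23*(-12)*(-15) = -1 + 276*(-15) = -1 - 4140 = -4141)
(O + U) + r(D(0, -6)) = (10931 - 4141) + (-14 - 10/(2 - 1*0)) = 6790 + (-14 - 10/(2 + 0)) = 6790 + (-14 - 10/2) = 6790 + (-14 - 10*½) = 6790 + (-14 - 5) = 6790 - 19 = 6771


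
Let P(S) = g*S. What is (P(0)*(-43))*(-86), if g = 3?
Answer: 0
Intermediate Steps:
P(S) = 3*S
(P(0)*(-43))*(-86) = ((3*0)*(-43))*(-86) = (0*(-43))*(-86) = 0*(-86) = 0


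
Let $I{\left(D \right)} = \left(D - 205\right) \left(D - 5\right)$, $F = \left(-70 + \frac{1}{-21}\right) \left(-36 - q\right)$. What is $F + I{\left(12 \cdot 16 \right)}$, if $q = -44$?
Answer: $- \frac{62819}{21} \approx -2991.4$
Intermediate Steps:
$F = - \frac{11768}{21}$ ($F = \left(-70 + \frac{1}{-21}\right) \left(-36 - -44\right) = \left(-70 - \frac{1}{21}\right) \left(-36 + 44\right) = \left(- \frac{1471}{21}\right) 8 = - \frac{11768}{21} \approx -560.38$)
$I{\left(D \right)} = \left(-205 + D\right) \left(-5 + D\right)$
$F + I{\left(12 \cdot 16 \right)} = - \frac{11768}{21} + \left(1025 + \left(12 \cdot 16\right)^{2} - 210 \cdot 12 \cdot 16\right) = - \frac{11768}{21} + \left(1025 + 192^{2} - 40320\right) = - \frac{11768}{21} + \left(1025 + 36864 - 40320\right) = - \frac{11768}{21} - 2431 = - \frac{62819}{21}$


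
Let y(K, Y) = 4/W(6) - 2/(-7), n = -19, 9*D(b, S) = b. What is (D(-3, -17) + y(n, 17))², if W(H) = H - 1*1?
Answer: 6241/11025 ≈ 0.56608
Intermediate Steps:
D(b, S) = b/9
W(H) = -1 + H (W(H) = H - 1 = -1 + H)
y(K, Y) = 38/35 (y(K, Y) = 4/(-1 + 6) - 2/(-7) = 4/5 - 2*(-⅐) = 4*(⅕) + 2/7 = ⅘ + 2/7 = 38/35)
(D(-3, -17) + y(n, 17))² = ((⅑)*(-3) + 38/35)² = (-⅓ + 38/35)² = (79/105)² = 6241/11025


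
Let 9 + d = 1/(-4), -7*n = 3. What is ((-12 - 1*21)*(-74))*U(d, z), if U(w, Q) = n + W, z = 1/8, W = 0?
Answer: -7326/7 ≈ -1046.6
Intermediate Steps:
n = -3/7 (n = -1/7*3 = -3/7 ≈ -0.42857)
d = -37/4 (d = -9 + 1/(-4) = -9 - 1/4 = -37/4 ≈ -9.2500)
z = 1/8 ≈ 0.12500
U(w, Q) = -3/7 (U(w, Q) = -3/7 + 0 = -3/7)
((-12 - 1*21)*(-74))*U(d, z) = ((-12 - 1*21)*(-74))*(-3/7) = ((-12 - 21)*(-74))*(-3/7) = -33*(-74)*(-3/7) = 2442*(-3/7) = -7326/7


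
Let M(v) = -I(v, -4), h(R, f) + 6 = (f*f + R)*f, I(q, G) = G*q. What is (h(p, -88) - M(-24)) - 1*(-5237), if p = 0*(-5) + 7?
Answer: -676761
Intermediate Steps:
p = 7 (p = 0 + 7 = 7)
h(R, f) = -6 + f*(R + f²) (h(R, f) = -6 + (f*f + R)*f = -6 + (f² + R)*f = -6 + (R + f²)*f = -6 + f*(R + f²))
M(v) = 4*v (M(v) = -(-4)*v = 4*v)
(h(p, -88) - M(-24)) - 1*(-5237) = ((-6 + (-88)³ + 7*(-88)) - 4*(-24)) - 1*(-5237) = ((-6 - 681472 - 616) - 1*(-96)) + 5237 = (-682094 + 96) + 5237 = -681998 + 5237 = -676761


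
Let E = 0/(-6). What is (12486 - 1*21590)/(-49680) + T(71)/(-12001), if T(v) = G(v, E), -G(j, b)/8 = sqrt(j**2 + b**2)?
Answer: 8592209/37263105 ≈ 0.23058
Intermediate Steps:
E = 0 (E = 0*(-1/6) = 0)
G(j, b) = -8*sqrt(b**2 + j**2) (G(j, b) = -8*sqrt(j**2 + b**2) = -8*sqrt(b**2 + j**2))
T(v) = -8*sqrt(v**2) (T(v) = -8*sqrt(0**2 + v**2) = -8*sqrt(0 + v**2) = -8*sqrt(v**2))
(12486 - 1*21590)/(-49680) + T(71)/(-12001) = (12486 - 1*21590)/(-49680) - 8*sqrt(71**2)/(-12001) = (12486 - 21590)*(-1/49680) - 8*sqrt(5041)*(-1/12001) = -9104*(-1/49680) - 8*71*(-1/12001) = 569/3105 - 568*(-1/12001) = 569/3105 + 568/12001 = 8592209/37263105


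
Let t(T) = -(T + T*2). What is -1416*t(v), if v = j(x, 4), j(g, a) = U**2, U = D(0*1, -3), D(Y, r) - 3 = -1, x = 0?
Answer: 16992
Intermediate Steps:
D(Y, r) = 2 (D(Y, r) = 3 - 1 = 2)
U = 2
j(g, a) = 4 (j(g, a) = 2**2 = 4)
v = 4
t(T) = -3*T (t(T) = -(T + 2*T) = -3*T)
-1416*t(v) = -(-4248)*4 = -1416*(-12) = 16992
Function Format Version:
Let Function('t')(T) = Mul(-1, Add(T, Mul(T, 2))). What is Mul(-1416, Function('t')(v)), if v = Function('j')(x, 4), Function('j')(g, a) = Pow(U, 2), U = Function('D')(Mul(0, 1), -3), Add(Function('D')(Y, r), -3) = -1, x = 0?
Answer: 16992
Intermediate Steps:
Function('D')(Y, r) = 2 (Function('D')(Y, r) = Add(3, -1) = 2)
U = 2
Function('j')(g, a) = 4 (Function('j')(g, a) = Pow(2, 2) = 4)
v = 4
Function('t')(T) = Mul(-3, T) (Function('t')(T) = Mul(-1, Add(T, Mul(2, T))) = Mul(-1, Mul(3, T)) = Mul(-3, T))
Mul(-1416, Function('t')(v)) = Mul(-1416, Mul(-3, 4)) = Mul(-1416, -12) = 16992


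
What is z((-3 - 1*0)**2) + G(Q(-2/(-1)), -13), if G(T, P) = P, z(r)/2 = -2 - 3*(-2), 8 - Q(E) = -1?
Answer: -5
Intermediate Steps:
Q(E) = 9 (Q(E) = 8 - 1*(-1) = 8 + 1 = 9)
z(r) = 8 (z(r) = 2*(-2 - 3*(-2)) = 2*(-2 + 6) = 2*4 = 8)
z((-3 - 1*0)**2) + G(Q(-2/(-1)), -13) = 8 - 13 = -5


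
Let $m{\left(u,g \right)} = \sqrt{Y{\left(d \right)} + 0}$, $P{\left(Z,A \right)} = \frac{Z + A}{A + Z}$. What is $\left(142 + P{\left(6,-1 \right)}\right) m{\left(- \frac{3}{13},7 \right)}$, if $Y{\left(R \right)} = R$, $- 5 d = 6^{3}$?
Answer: $\frac{858 i \sqrt{30}}{5} \approx 939.89 i$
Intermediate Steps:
$d = - \frac{216}{5}$ ($d = - \frac{6^{3}}{5} = \left(- \frac{1}{5}\right) 216 = - \frac{216}{5} \approx -43.2$)
$P{\left(Z,A \right)} = 1$ ($P{\left(Z,A \right)} = \frac{A + Z}{A + Z} = 1$)
$m{\left(u,g \right)} = \frac{6 i \sqrt{30}}{5}$ ($m{\left(u,g \right)} = \sqrt{- \frac{216}{5} + 0} = \sqrt{- \frac{216}{5}} = \frac{6 i \sqrt{30}}{5}$)
$\left(142 + P{\left(6,-1 \right)}\right) m{\left(- \frac{3}{13},7 \right)} = \left(142 + 1\right) \frac{6 i \sqrt{30}}{5} = 143 \frac{6 i \sqrt{30}}{5} = \frac{858 i \sqrt{30}}{5}$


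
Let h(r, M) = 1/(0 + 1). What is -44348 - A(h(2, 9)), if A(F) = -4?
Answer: -44344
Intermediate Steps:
h(r, M) = 1 (h(r, M) = 1/1 = 1)
-44348 - A(h(2, 9)) = -44348 - 1*(-4) = -44348 + 4 = -44344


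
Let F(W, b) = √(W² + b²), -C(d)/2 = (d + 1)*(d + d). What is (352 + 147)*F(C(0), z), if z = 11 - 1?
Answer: 4990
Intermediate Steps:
z = 10
C(d) = -4*d*(1 + d) (C(d) = -2*(d + 1)*(d + d) = -2*(1 + d)*2*d = -4*d*(1 + d))
(352 + 147)*F(C(0), z) = (352 + 147)*√((-4*0*(1 + 0))² + 10²) = 499*√((-4*0*1)² + 100) = 499*√(0² + 100) = 499*√(0 + 100) = 499*√100 = 499*10 = 4990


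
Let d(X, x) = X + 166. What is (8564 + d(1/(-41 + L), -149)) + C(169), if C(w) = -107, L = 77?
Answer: 310429/36 ≈ 8623.0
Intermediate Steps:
d(X, x) = 166 + X
(8564 + d(1/(-41 + L), -149)) + C(169) = (8564 + (166 + 1/(-41 + 77))) - 107 = (8564 + (166 + 1/36)) - 107 = (8564 + 5977/36) - 107 = 314281/36 - 107 = 310429/36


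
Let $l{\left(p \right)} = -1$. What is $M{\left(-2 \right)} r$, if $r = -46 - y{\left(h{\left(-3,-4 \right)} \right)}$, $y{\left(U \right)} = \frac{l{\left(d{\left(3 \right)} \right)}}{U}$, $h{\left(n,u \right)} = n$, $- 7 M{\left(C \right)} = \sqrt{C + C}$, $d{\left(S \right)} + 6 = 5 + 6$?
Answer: $\frac{278 i}{21} \approx 13.238 i$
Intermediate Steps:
$d{\left(S \right)} = 5$ ($d{\left(S \right)} = -6 + \left(5 + 6\right) = -6 + 11 = 5$)
$M{\left(C \right)} = - \frac{\sqrt{2} \sqrt{C}}{7}$ ($M{\left(C \right)} = - \frac{\sqrt{C + C}}{7} = - \frac{\sqrt{2 C}}{7} = - \frac{\sqrt{2} \sqrt{C}}{7}$)
$y{\left(U \right)} = - \frac{1}{U}$
$r = - \frac{139}{3}$ ($r = -46 - - \frac{1}{-3} = -46 - \left(-1\right) \left(- \frac{1}{3}\right) = -46 - \frac{1}{3} = - \frac{139}{3} \approx -46.333$)
$M{\left(-2 \right)} r = - \frac{\sqrt{2} \sqrt{-2}}{7} \left(- \frac{139}{3}\right) = - \frac{\sqrt{2} i \sqrt{2}}{7} \left(- \frac{139}{3}\right) = - \frac{2 i}{7} \left(- \frac{139}{3}\right) = \frac{278 i}{21}$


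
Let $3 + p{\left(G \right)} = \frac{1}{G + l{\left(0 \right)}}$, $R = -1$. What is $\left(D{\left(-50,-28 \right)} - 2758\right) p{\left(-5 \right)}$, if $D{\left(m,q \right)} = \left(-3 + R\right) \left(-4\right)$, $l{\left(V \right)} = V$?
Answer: $\frac{43872}{5} \approx 8774.4$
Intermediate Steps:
$D{\left(m,q \right)} = 16$ ($D{\left(m,q \right)} = \left(-3 - 1\right) \left(-4\right) = \left(-4\right) \left(-4\right) = 16$)
$p{\left(G \right)} = -3 + \frac{1}{G}$ ($p{\left(G \right)} = -3 + \frac{1}{G + 0} = -3 + \frac{1}{G}$)
$\left(D{\left(-50,-28 \right)} - 2758\right) p{\left(-5 \right)} = \left(16 - 2758\right) \left(-3 + \frac{1}{-5}\right) = \left(16 - 2758\right) \left(-3 - \frac{1}{5}\right) = \left(-2742\right) \left(- \frac{16}{5}\right) = \frac{43872}{5}$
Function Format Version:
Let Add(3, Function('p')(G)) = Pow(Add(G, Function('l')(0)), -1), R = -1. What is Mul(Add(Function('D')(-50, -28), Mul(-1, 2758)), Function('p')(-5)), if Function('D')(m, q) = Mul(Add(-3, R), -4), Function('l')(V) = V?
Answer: Rational(43872, 5) ≈ 8774.4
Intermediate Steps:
Function('D')(m, q) = 16 (Function('D')(m, q) = Mul(Add(-3, -1), -4) = Mul(-4, -4) = 16)
Function('p')(G) = Add(-3, Pow(G, -1)) (Function('p')(G) = Add(-3, Pow(Add(G, 0), -1)) = Add(-3, Pow(G, -1)))
Mul(Add(Function('D')(-50, -28), Mul(-1, 2758)), Function('p')(-5)) = Mul(Add(16, Mul(-1, 2758)), Add(-3, Pow(-5, -1))) = Mul(Add(16, -2758), Add(-3, Rational(-1, 5))) = Mul(-2742, Rational(-16, 5)) = Rational(43872, 5)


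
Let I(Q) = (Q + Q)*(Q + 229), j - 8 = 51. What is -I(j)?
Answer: -33984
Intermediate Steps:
j = 59 (j = 8 + 51 = 59)
I(Q) = 2*Q*(229 + Q) (I(Q) = (2*Q)*(229 + Q) = 2*Q*(229 + Q))
-I(j) = -2*59*(229 + 59) = -2*59*288 = -1*33984 = -33984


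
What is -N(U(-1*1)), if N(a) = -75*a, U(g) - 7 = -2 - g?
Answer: 450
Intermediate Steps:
U(g) = 5 - g (U(g) = 7 + (-2 - g) = 5 - g)
-N(U(-1*1)) = -(-75)*(5 - (-1)) = -(-75)*(5 - 1*(-1)) = -(-75)*(5 + 1) = -(-75)*6 = -1*(-450) = 450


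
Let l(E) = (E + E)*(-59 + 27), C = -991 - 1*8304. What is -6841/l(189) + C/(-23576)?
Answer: 4887781/5092416 ≈ 0.95982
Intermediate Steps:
C = -9295 (C = -991 - 8304 = -9295)
l(E) = -64*E (l(E) = (2*E)*(-32) = -64*E)
-6841/l(189) + C/(-23576) = -6841/((-64*189)) - 9295/(-23576) = -6841/(-12096) - 9295*(-1/23576) = -6841*(-1/12096) + 9295/23576 = 6841/12096 + 9295/23576 = 4887781/5092416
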